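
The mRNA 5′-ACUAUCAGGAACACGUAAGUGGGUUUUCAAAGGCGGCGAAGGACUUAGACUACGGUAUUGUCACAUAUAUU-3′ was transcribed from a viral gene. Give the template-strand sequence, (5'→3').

Replace U with T to get the coding DNA strand: ACTATCAGGAACACGTAAGTGGGTTTTCAAAGGCGGCGAAGGACTTAGACTACGGTATTGTCACATATATT. The template strand is its reverse complement (complement TGATAGTCCTTGTGCATTCACCCAAAAGTTTCCGCCGCTTCCTGAATCTGATGCCATAACAGTGTATATAA, then reverse).

5'-AATATATGTGACAATACCGTAGTCTAAGTCCTTCGCCGCCTTTGAAAACCCACTTACGTGTTCCTGATAGT-3'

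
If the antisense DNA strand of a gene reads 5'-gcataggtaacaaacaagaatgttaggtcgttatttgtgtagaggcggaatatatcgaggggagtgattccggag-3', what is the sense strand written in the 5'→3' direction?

5'-CTCCGGAATCACTCCCCTCGATATATTCCGCCTCTACACAAATAACGACCTAACATTCTTGTTTGTTACCTATGC-3'

The coding strand is complementary and antiparallel to the template: take the complement (A↔T, G↔C) and reverse.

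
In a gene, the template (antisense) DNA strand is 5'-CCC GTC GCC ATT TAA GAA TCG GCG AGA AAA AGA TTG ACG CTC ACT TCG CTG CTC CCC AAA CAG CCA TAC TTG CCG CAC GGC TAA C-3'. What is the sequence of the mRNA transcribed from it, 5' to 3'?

The mRNA has the sequence of the coding strand (reverse complement of the template) with T→U. Reverse complement of CCCGTCGCCATTTAAGAATCGGCGAGAAAAAGATTGACGCTCACTTCGCTGCTCCCCAAACAGCCATACTTGCCGCACGGCTAAC is GTTAGCCGTGCGGCAAGTATGGCTGTTTGGGGAGCAGCGAAGTGAGCGTCAATCTTTTTCTCGCCGATTCTTAAATGGCGACGGG; then T→U.

5'-GUUAGCCGUGCGGCAAGUAUGGCUGUUUGGGGAGCAGCGAAGUGAGCGUCAAUCUUUUUCUCGCCGAUUCUUAAAUGGCGACGGG-3'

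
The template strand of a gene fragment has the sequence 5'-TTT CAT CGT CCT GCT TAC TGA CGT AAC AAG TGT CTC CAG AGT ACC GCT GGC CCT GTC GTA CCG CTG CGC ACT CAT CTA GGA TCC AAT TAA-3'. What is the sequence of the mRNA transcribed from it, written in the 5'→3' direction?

5'-UUAAUUGGAUCCUAGAUGAGUGCGCAGCGGUACGACAGGGCCAGCGGUACUCUGGAGACACUUGUUACGUCAGUAAGCAGGACGAUGAAA-3'

RNA polymerase reads the template 3'→5' and synthesizes mRNA 5'→3' by base-pairing (A→U, T→A, G↔C). The complement of the template is AAAGTAGCAGGACGAATGACTGCATTGTTCACAGAGGTCTCATGGCGACCGGGACAGCATGGCGACGCGTGAGTAGATCCTAGGTTAATT; antiparallel, so 5'→3' the coding strand is TTAATTGGATCCTAGATGAGTGCGCAGCGGTACGACAGGGCCAGCGGTACTCTGGAGACACTTGTTACGTCAGTAAGCAGGACGATGAAA. Replace T with U for the mRNA.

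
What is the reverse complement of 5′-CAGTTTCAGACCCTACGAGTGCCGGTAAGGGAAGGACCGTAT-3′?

Complement each base (A↔T, G↔C): GTCAAAGTCTGGGATGCTCACGGCCATTCCCTTCCTGGCATA. Then reverse.

5'-ATACGGTCCTTCCCTTACCGGCACTCGTAGGGTCTGAAACTG-3'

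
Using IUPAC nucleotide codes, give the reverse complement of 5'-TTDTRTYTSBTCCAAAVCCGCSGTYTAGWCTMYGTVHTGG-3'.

5'-CCADBACRKAGWCTARACSGCGGBTTTGGAVSARAYAHAA-3'

Standard pairs A↔T, G↔C; ambiguity codes pair R↔Y, M↔K, W↔W, S↔S, B↔V, D↔H. Complement (AAHAYARASVAGGTTTBGGCGSCARATCWGAKRCABDACC), then reverse for 5'→3'.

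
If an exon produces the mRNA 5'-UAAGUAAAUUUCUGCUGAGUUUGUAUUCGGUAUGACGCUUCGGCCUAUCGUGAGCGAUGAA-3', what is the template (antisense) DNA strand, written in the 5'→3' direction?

5'-TTCATCGCTCACGATAGGCCGAAGCGTCATACCGAATACAAACTCAGCAGAAATTTACTTA-3'

Replace U with T to get the coding DNA strand: TAAGTAAATTTCTGCTGAGTTTGTATTCGGTATGACGCTTCGGCCTATCGTGAGCGATGAA. The template strand is its reverse complement (complement ATTCATTTAAAGACGACTCAAACATAAGCCATACTGCGAAGCCGGATAGCACTCGCTACTT, then reverse).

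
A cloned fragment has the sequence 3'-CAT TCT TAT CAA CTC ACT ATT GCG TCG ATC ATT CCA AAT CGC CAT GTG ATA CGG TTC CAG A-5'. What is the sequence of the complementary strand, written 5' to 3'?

5'-GTAAGAATAGTTGAGTGATAACGCAGCTAGTAAGGTTTAGCGGTACACTATGCCAAGGTCT-3'

The strand is given 3'→5', so its complement runs 5'→3' in the same left-to-right order: pair each base A↔T, G↔C.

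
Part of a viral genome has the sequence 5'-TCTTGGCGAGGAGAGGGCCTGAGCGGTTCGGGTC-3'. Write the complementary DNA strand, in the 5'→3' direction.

5'-GACCCGAACCGCTCAGGCCCTCTCCTCGCCAAGA-3'

Pairing A↔T and G↔C gives AGAACCGCTCCTCTCCCGGACTCGCCAAGCCCAG, running 3'→5'. Reverse for the 5'→3' convention.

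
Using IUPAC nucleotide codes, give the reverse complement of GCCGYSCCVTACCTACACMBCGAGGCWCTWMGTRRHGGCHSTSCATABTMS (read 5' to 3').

5′-SKAVTATGSASDGCCDYYACKWAGWGCCTCGVKGTGTAGGTABGGSRCGGC-3′

Standard pairs A↔T, G↔C; ambiguity codes pair R↔Y, M↔K, W↔W, S↔S, B↔V, H↔D. Complement (CGGCRSGGBATGGATGTGKVGCTCCGWGAWKCAYYDCCGDSASGTATVAKS), then reverse for 5'→3'.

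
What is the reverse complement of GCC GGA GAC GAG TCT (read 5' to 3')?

5′-AGACTCGTCTCCGGC-3′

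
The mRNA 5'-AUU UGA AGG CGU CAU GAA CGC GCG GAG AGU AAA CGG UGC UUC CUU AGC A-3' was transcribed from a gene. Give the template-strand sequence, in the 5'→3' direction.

5'-TGCTAAGGAAGCACCGTTTACTCTCCGCGCGTTCATGACGCCTTCAAAT-3'

Replace U with T to get the coding DNA strand: ATTTGAAGGCGTCATGAACGCGCGGAGAGTAAACGGTGCTTCCTTAGCA. The template strand is its reverse complement (complement TAAACTTCCGCAGTACTTGCGCGCCTCTCATTTGCCACGAAGGAATCGT, then reverse).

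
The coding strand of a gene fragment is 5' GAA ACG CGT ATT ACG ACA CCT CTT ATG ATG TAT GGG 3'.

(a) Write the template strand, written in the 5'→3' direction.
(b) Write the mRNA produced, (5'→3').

(a) 5'-CCCATACATCATAAGAGGTGTCGTAATACGCGTTTC-3'
(b) 5′-GAAACGCGUAUUACGACACCUCUUAUGAUGUAUGGG-3′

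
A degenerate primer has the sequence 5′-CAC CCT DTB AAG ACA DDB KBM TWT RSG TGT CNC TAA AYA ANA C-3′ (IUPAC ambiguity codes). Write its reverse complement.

5'-GTNTTRTTTAGNGACACSYAWAKVMVHHTGTCTTVAHAGGGTG-3'

Standard pairs A↔T, G↔C; ambiguity codes pair R↔Y, M↔K, W↔W, S↔S, B↔V, D↔H, N↔N. Complement (GTGGGAHAVTTCTGTHHVMVKAWAYSCACAGNGATTTRTTNTG), then reverse for 5'→3'.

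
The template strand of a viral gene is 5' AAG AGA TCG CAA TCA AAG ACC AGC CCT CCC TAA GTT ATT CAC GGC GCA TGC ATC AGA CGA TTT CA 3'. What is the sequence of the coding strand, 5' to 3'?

5′-TGAAATCGTCTGATGCATGCGCCGTGAATAACTTAGGGAGGGCTGGTCTTTGATTGCGATCTCTT-3′

The coding strand is complementary and antiparallel to the template: take the complement (A↔T, G↔C) and reverse.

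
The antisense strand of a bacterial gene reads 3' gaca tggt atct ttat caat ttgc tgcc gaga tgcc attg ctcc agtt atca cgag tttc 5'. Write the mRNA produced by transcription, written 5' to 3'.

5'-CUGUACCAUAGAAAUAGUUAAACGACGGCUCUACGGUAACGAGGUCAAUAGUGCUCAAAG-3'

Reading the template 3'→5' as shown, RNA polymerase pairs each base (A→U, T→A, G↔C) to build mRNA 5'→3' directly.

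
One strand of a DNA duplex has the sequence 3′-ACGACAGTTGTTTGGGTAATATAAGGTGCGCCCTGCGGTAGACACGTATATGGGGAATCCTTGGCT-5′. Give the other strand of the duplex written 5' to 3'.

5'-TGCTGTCAACAAACCCATTATATTCCACGCGGGACGCCATCTGTGCATATACCCCTTAGGAACCGA-3'

The strand is given 3'→5', so its complement runs 5'→3' in the same left-to-right order: pair each base A↔T, G↔C.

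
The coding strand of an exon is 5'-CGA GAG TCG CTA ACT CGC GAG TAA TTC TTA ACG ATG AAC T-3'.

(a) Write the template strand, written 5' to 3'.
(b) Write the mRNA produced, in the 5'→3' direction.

(a) 5'-AGTTCATCGTTAAGAATTACTCGCGAGTTAGCGACTCTCG-3'
(b) 5'-CGAGAGUCGCUAACUCGCGAGUAAUUCUUAACGAUGAACU-3'

(a) The template strand is the reverse complement of the coding strand: complement GCTCTCAGCGATTGAGCGCTCATTAAGAATTGCTACTTGA, then reverse.
(b) mRNA matches the coding strand with T→U.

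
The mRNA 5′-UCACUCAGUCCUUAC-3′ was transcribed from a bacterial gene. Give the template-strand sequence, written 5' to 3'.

Replace U with T to get the coding DNA strand: TCACTCAGTCCTTAC. The template strand is its reverse complement (complement AGTGAGTCAGGAATG, then reverse).

5′-GTAAGGACTGAGTGA-3′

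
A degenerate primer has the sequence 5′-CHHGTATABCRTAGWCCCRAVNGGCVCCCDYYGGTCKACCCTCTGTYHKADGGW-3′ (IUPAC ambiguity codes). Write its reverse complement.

5'-WCCHTMDRACAGAGGGTMGACCRRHGGGBGCCNBTYGGGWCTAYGVTATACDDG-3'

Standard pairs A↔T, G↔C; ambiguity codes pair R↔Y, K↔M, W↔W, B↔V, D↔H, N↔N. Complement (GDDCATATVGYATCWGGGYTBNCCGBGGGHRRCCAGMTGGGAGACARDMTHCCW), then reverse for 5'→3'.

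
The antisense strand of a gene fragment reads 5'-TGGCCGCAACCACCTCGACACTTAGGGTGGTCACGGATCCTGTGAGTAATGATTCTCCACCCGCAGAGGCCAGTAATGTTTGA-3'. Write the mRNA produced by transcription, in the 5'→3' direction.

5'-UCAAACAUUACUGGCCUCUGCGGGUGGAGAAUCAUUACUCACAGGAUCCGUGACCACCCUAAGUGUCGAGGUGGUUGCGGCCA-3'

RNA polymerase reads the template 3'→5' and synthesizes mRNA 5'→3' by base-pairing (A→U, T→A, G↔C). The complement of the template is ACCGGCGTTGGTGGAGCTGTGAATCCCACCAGTGCCTAGGACACTCATTACTAAGAGGTGGGCGTCTCCGGTCATTACAAACT; antiparallel, so 5'→3' the coding strand is TCAAACATTACTGGCCTCTGCGGGTGGAGAATCATTACTCACAGGATCCGTGACCACCCTAAGTGTCGAGGTGGTTGCGGCCA. Replace T with U for the mRNA.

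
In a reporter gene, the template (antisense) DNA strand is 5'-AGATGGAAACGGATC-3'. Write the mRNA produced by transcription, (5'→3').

5'-GAUCCGUUUCCAUCU-3'

RNA polymerase reads the template 3'→5' and synthesizes mRNA 5'→3' by base-pairing (A→U, T→A, G↔C). The complement of the template is TCTACCTTTGCCTAG; antiparallel, so 5'→3' the coding strand is GATCCGTTTCCATCT. Replace T with U for the mRNA.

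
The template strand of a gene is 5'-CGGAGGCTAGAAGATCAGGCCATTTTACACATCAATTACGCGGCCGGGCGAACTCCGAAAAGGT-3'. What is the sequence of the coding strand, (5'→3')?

5'-ACCTTTTCGGAGTTCGCCCGGCCGCGTAATTGATGTGTAAAATGGCCTGATCTTCTAGCCTCCG-3'

The coding strand is complementary and antiparallel to the template: take the complement (A↔T, G↔C) and reverse.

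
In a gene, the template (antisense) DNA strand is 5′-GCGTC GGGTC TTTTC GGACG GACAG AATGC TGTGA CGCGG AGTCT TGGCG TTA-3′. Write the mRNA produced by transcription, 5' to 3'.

5'-UAACGCCAAGACUCCGCGUCACAGCAUUCUGUCCGUCCGAAAAGACCCGACGC-3'

The mRNA has the sequence of the coding strand (reverse complement of the template) with T→U. Reverse complement of GCGTCGGGTCTTTTCGGACGGACAGAATGCTGTGACGCGGAGTCTTGGCGTTA is TAACGCCAAGACTCCGCGTCACAGCATTCTGTCCGTCCGAAAAGACCCGACGC; then T→U.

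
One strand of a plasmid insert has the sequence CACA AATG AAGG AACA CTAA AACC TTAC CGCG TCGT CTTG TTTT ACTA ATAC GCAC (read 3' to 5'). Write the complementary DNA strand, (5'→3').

5′-GTGTTTACTTCCTTGTGATTTTGGAATGGCGCAGCAGAACAAAATGATTATGCGTG-3′

The strand is given 3'→5', so its complement runs 5'→3' in the same left-to-right order: pair each base A↔T, G↔C.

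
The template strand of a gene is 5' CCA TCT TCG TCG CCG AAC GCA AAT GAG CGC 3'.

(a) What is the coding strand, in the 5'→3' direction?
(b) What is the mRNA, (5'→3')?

(a) The coding strand is the reverse complement of the template: complement GGTAGAAGCAGCGGCTTGCGTTTACTCGCG, then reverse.
(b) mRNA has the coding-strand sequence with T→U.

(a) 5'-GCGCTCATTTGCGTTCGGCGACGAAGATGG-3'
(b) 5′-GCGCUCAUUUGCGUUCGGCGACGAAGAUGG-3′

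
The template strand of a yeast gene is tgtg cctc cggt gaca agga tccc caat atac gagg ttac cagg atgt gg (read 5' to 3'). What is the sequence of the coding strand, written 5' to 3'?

5'-CCACATCCTGGTAACCTCGTATATTGGGGATCCTTGTCACCGGAGGCACA-3'

The coding strand is complementary and antiparallel to the template: take the complement (A↔T, G↔C) and reverse.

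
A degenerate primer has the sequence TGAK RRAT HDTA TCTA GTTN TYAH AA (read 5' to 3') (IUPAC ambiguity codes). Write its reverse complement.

Standard pairs A↔T, G↔C; ambiguity codes pair R↔Y, K↔M, D↔H, N↔N. Complement (ACTMYYTADHATAGATCAANARTDTT), then reverse for 5'→3'.

5'-TTDTRANAACTAGATAHDATYYMTCA-3'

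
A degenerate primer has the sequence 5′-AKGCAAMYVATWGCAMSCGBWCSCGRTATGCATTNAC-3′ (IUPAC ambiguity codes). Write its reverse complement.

Standard pairs A↔T, G↔C; ambiguity codes pair R↔Y, M↔K, W↔W, S↔S, B↔V, N↔N. Complement (TMCGTTKRBTAWCGTKSGCVWGSGCYATACGTAANTG), then reverse for 5'→3'.

5'-GTNAATGCATAYCGSGWVCGSKTGCWATBRKTTGCMT-3'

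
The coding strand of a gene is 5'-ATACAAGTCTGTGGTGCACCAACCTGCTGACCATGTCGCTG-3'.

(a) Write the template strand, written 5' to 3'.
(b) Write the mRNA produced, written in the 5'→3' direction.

(a) The template strand is the reverse complement of the coding strand: complement TATGTTCAGACACCACGTGGTTGGACGACTGGTACAGCGAC, then reverse.
(b) mRNA matches the coding strand with T→U.

(a) 5'-CAGCGACATGGTCAGCAGGTTGGTGCACCACAGACTTGTAT-3'
(b) 5'-AUACAAGUCUGUGGUGCACCAACCUGCUGACCAUGUCGCUG-3'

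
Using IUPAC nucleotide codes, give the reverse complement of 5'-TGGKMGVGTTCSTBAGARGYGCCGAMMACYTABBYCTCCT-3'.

5′-AGGAGRVVTARGTKKTCGGCRCYTCTVASGAACBCKMCCA-3′

Standard pairs A↔T, G↔C; ambiguity codes pair R↔Y, M↔K, S↔S, B↔V. Complement (ACCMKCBCAAGSAVTCTYCRCGGCTKKTGRATVVRGAGGA), then reverse for 5'→3'.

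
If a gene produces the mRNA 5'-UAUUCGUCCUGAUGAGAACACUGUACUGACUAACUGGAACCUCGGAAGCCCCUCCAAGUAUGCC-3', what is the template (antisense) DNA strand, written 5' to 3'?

5′-GGCATACTTGGAGGGGCTTCCGAGGTTCCAGTTAGTCAGTACAGTGTTCTCATCAGGACGAATA-3′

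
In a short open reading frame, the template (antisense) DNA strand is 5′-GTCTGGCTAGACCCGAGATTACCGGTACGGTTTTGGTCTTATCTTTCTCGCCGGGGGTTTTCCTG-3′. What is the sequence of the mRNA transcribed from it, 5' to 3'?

5′-CAGGAAAACCCCCGGCGAGAAAGAUAAGACCAAAACCGUACCGGUAAUCUCGGGUCUAGCCAGAC-3′

RNA polymerase reads the template 3'→5' and synthesizes mRNA 5'→3' by base-pairing (A→U, T→A, G↔C). The complement of the template is CAGACCGATCTGGGCTCTAATGGCCATGCCAAAACCAGAATAGAAAGAGCGGCCCCCAAAAGGAC; antiparallel, so 5'→3' the coding strand is CAGGAAAACCCCCGGCGAGAAAGATAAGACCAAAACCGTACCGGTAATCTCGGGTCTAGCCAGAC. Replace T with U for the mRNA.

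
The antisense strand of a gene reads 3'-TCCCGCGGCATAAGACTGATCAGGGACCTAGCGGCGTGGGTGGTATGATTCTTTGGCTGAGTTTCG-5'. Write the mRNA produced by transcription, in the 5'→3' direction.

Reading the template 3'→5' as shown, RNA polymerase pairs each base (A→U, T→A, G↔C) to build mRNA 5'→3' directly.

5'-AGGGCGCCGUAUUCUGACUAGUCCCUGGAUCGCCGCACCCACCAUACUAAGAAACCGACUCAAAGC-3'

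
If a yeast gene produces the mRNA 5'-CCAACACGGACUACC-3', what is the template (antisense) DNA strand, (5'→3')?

Replace U with T to get the coding DNA strand: CCAACACGGACTACC. The template strand is its reverse complement (complement GGTTGTGCCTGATGG, then reverse).

5'-GGTAGTCCGTGTTGG-3'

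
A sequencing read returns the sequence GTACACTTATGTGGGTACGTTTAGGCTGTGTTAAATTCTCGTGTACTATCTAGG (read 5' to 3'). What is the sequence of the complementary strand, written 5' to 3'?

5′-CCTAGATAGTACACGAGAATTTAACACAGCCTAAACGTACCCACATAAGTGTAC-3′

Pairing A↔T and G↔C gives CATGTGAATACACCCATGCAAATCCGACACAATTTAAGAGCACATGATAGATCC, running 3'→5'. Reverse for the 5'→3' convention.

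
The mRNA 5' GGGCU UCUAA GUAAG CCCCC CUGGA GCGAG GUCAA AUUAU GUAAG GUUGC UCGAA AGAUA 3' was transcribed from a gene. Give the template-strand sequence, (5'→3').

5'-TATCTTTCGAGCAACCTTACATAATTTGACCTCGCTCCAGGGGGGCTTACTTAGAAGCCC-3'

Replace U with T to get the coding DNA strand: GGGCTTCTAAGTAAGCCCCCCTGGAGCGAGGTCAAATTATGTAAGGTTGCTCGAAAGATA. The template strand is its reverse complement (complement CCCGAAGATTCATTCGGGGGGACCTCGCTCCAGTTTAATACATTCCAACGAGCTTTCTAT, then reverse).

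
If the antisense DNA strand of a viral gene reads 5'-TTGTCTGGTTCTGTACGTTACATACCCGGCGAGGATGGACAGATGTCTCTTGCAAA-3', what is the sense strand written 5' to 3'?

5'-TTTGCAAGAGACATCTGTCCATCCTCGCCGGGTATGTAACGTACAGAACCAGACAA-3'

The coding strand is complementary and antiparallel to the template: take the complement (A↔T, G↔C) and reverse.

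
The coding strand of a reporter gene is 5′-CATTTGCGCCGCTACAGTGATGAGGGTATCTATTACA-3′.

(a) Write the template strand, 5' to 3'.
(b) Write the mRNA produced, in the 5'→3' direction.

(a) 5'-TGTAATAGATACCCTCATCACTGTAGCGGCGCAAATG-3'
(b) 5′-CAUUUGCGCCGCUACAGUGAUGAGGGUAUCUAUUACA-3′

(a) The template strand is the reverse complement of the coding strand: complement GTAAACGCGGCGATGTCACTACTCCCATAGATAATGT, then reverse.
(b) mRNA matches the coding strand with T→U.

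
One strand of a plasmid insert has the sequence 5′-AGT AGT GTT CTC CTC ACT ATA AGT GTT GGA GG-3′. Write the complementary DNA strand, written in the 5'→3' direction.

The complement of AGTAGTGTTCTCCTCACTATAAGTGTTGGAGG is TCATCACAAGAGGAGTGATATTCACAACCTCC (A↔T, G↔C). DNA strands are antiparallel, so the complementary strand runs 3'→5'; reversing gives the 5'→3' form.

5′-CCTCCAACACTTATAGTGAGGAGAACACTACT-3′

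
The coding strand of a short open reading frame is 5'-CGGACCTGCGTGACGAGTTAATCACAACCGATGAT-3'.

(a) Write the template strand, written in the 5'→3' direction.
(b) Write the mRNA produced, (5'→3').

(a) The template strand is the reverse complement of the coding strand: complement GCCTGGACGCACTGCTCAATTAGTGTTGGCTACTA, then reverse.
(b) mRNA matches the coding strand with T→U.

(a) 5'-ATCATCGGTTGTGATTAACTCGTCACGCAGGTCCG-3'
(b) 5'-CGGACCUGCGUGACGAGUUAAUCACAACCGAUGAU-3'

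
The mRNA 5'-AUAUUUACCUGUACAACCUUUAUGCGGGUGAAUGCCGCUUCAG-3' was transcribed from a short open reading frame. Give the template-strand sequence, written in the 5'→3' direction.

Replace U with T to get the coding DNA strand: ATATTTACCTGTACAACCTTTATGCGGGTGAATGCCGCTTCAG. The template strand is its reverse complement (complement TATAAATGGACATGTTGGAAATACGCCCACTTACGGCGAAGTC, then reverse).

5'-CTGAAGCGGCATTCACCCGCATAAAGGTTGTACAGGTAAATAT-3'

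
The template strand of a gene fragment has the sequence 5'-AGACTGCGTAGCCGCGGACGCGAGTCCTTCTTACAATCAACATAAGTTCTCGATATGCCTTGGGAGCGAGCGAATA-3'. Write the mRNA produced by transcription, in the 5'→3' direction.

5'-UAUUCGCUCGCUCCCAAGGCAUAUCGAGAACUUAUGUUGAUUGUAAGAAGGACUCGCGUCCGCGGCUACGCAGUCU-3'

The mRNA has the sequence of the coding strand (reverse complement of the template) with T→U. Reverse complement of AGACTGCGTAGCCGCGGACGCGAGTCCTTCTTACAATCAACATAAGTTCTCGATATGCCTTGGGAGCGAGCGAATA is TATTCGCTCGCTCCCAAGGCATATCGAGAACTTATGTTGATTGTAAGAAGGACTCGCGTCCGCGGCTACGCAGTCT; then T→U.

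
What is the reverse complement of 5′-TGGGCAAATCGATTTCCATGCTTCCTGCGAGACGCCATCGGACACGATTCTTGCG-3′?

5′-CGCAAGAATCGTGTCCGATGGCGTCTCGCAGGAAGCATGGAAATCGATTTGCCCA-3′

Complement each base (A↔T, G↔C): ACCCGTTTAGCTAAAGGTACGAAGGACGCTCTGCGGTAGCCTGTGCTAAGAACGC. Then reverse.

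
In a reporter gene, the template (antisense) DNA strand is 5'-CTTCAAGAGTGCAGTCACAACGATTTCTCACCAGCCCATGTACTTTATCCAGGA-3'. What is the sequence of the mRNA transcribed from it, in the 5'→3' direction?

5'-UCCUGGAUAAAGUACAUGGGCUGGUGAGAAAUCGUUGUGACUGCACUCUUGAAG-3'

RNA polymerase reads the template 3'→5' and synthesizes mRNA 5'→3' by base-pairing (A→U, T→A, G↔C). The complement of the template is GAAGTTCTCACGTCAGTGTTGCTAAAGAGTGGTCGGGTACATGAAATAGGTCCT; antiparallel, so 5'→3' the coding strand is TCCTGGATAAAGTACATGGGCTGGTGAGAAATCGTTGTGACTGCACTCTTGAAG. Replace T with U for the mRNA.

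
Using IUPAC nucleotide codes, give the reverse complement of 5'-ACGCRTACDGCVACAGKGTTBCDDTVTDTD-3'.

5'-HAHABAHHGVAACMCTGTBGCHGTAYGCGT-3'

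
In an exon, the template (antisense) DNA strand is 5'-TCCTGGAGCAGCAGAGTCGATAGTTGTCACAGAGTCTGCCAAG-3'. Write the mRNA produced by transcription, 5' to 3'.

RNA polymerase reads the template 3'→5' and synthesizes mRNA 5'→3' by base-pairing (A→U, T→A, G↔C). The complement of the template is AGGACCTCGTCGTCTCAGCTATCAACAGTGTCTCAGACGGTTC; antiparallel, so 5'→3' the coding strand is CTTGGCAGACTCTGTGACAACTATCGACTCTGCTGCTCCAGGA. Replace T with U for the mRNA.

5'-CUUGGCAGACUCUGUGACAACUAUCGACUCUGCUGCUCCAGGA-3'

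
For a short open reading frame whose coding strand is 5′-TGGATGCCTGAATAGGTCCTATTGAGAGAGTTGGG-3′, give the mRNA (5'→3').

The mRNA is synthesized from the template strand, so it matches the coding strand with T replaced by U.

5'-UGGAUGCCUGAAUAGGUCCUAUUGAGAGAGUUGGG-3'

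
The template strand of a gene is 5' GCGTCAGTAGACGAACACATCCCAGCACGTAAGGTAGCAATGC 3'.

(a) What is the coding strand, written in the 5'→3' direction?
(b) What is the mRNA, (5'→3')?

(a) The coding strand is the reverse complement of the template: complement CGCAGTCATCTGCTTGTGTAGGGTCGTGCATTCCATCGTTACG, then reverse.
(b) mRNA has the coding-strand sequence with T→U.

(a) 5'-GCATTGCTACCTTACGTGCTGGGATGTGTTCGTCTACTGACGC-3'
(b) 5'-GCAUUGCUACCUUACGUGCUGGGAUGUGUUCGUCUACUGACGC-3'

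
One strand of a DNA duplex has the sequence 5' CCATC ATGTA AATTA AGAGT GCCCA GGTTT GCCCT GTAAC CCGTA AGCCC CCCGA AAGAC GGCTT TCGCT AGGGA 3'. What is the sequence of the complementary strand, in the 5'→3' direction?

The complement of CCATCATGTAAATTAAGAGTGCCCAGGTTTGCCCTGTAACCCGTAAGCCCCCCGAAAGACGGCTTTCGCTAGGGA is GGTAGTACATTTAATTCTCACGGGTCCAAACGGGACATTGGGCATTCGGGGGGCTTTCTGCCGAAAGCGATCCCT (A↔T, G↔C). DNA strands are antiparallel, so the complementary strand runs 3'→5'; reversing gives the 5'→3' form.

5'-TCCCTAGCGAAAGCCGTCTTTCGGGGGGCTTACGGGTTACAGGGCAAACCTGGGCACTCTTAATTTACATGATGG-3'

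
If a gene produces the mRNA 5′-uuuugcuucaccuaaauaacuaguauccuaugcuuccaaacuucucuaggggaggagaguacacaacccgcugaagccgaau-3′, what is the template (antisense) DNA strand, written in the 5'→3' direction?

5'-ATTCGGCTTCAGCGGGTTGTGTACTCTCCTCCCCTAGAGAAGTTTGGAAGCATAGGATACTAGTTATTTAGGTGAAGCAAAA-3'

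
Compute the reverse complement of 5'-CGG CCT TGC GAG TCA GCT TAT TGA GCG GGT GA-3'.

Complement each base (A↔T, G↔C): GCCGGAACGCTCAGTCGAATAACTCGCCCACT. Then reverse.

5'-TCACCCGCTCAATAAGCTGACTCGCAAGGCCG-3'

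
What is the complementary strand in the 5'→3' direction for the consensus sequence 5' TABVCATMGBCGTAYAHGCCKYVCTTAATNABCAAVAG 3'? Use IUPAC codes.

5′-CTBTTGVTNATTAAGBRMGGCDTRTACGVCKATGBVTA-3′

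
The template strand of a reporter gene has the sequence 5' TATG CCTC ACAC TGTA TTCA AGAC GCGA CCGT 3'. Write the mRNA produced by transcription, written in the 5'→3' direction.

5'-ACGGUCGCGUCUUGAAUACAGUGUGAGGCAUA-3'

RNA polymerase reads the template 3'→5' and synthesizes mRNA 5'→3' by base-pairing (A→U, T→A, G↔C). The complement of the template is ATACGGAGTGTGACATAAGTTCTGCGCTGGCA; antiparallel, so 5'→3' the coding strand is ACGGTCGCGTCTTGAATACAGTGTGAGGCATA. Replace T with U for the mRNA.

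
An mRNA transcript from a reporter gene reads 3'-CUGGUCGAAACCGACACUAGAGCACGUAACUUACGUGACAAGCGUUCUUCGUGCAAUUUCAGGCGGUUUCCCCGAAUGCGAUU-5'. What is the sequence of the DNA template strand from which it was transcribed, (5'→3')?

5'-GACCAGCTTTGGCTGTGATCTCGTGCATTGAATGCACTGTTCGCAAGAAGCACGTTAAAGTCCGCCAAAGGGGCTTACGCTAA-3'

Written 5'→3' the mRNA is UUAGCGUAAGCCCCUUUGGCGGACUUUAACGUGCUUCUUGCGAACAGUGCAUUCAAUGCACGAGAUCACAGCCAAAGCUGGUC, so the coding DNA strand is TTAGCGTAAGCCCCTTTGGCGGACTTTAACGTGCTTCTTGCGAACAGTGCATTCAATGCACGAGATCACAGCCAAAGCTGGTC. The template is its reverse complement.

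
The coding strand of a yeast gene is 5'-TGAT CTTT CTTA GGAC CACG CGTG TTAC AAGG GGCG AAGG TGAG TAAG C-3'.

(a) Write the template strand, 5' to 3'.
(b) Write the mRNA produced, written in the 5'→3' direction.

(a) The template strand is the reverse complement of the coding strand: complement ACTAGAAAGAATCCTGGTGCGCACAATGTTCCCCGCTTCCACTCATTCG, then reverse.
(b) mRNA matches the coding strand with T→U.

(a) 5'-GCTTACTCACCTTCGCCCCTTGTAACACGCGTGGTCCTAAGAAAGATCA-3'
(b) 5'-UGAUCUUUCUUAGGACCACGCGUGUUACAAGGGGCGAAGGUGAGUAAGC-3'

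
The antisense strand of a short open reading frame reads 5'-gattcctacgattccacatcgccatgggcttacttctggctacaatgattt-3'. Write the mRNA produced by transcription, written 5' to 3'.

RNA polymerase reads the template 3'→5' and synthesizes mRNA 5'→3' by base-pairing (A→U, T→A, G↔C). The complement of the template is CTAAGGATGCTAAGGTGTAGCGGTACCCGAATGAAGACCGATGTTACTAAA; antiparallel, so 5'→3' the coding strand is AAATCATTGTAGCCAGAAGTAAGCCCATGGCGATGTGGAATCGTAGGAATC. Replace T with U for the mRNA.

5'-AAAUCAUUGUAGCCAGAAGUAAGCCCAUGGCGAUGUGGAAUCGUAGGAAUC-3'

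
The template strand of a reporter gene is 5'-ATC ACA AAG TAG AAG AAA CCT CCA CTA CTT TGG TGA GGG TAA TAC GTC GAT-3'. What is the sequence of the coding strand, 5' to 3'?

5'-ATCGACGTATTACCCTCACCAAAGTAGTGGAGGTTTCTTCTACTTTGTGAT-3'

The coding strand is complementary and antiparallel to the template: take the complement (A↔T, G↔C) and reverse.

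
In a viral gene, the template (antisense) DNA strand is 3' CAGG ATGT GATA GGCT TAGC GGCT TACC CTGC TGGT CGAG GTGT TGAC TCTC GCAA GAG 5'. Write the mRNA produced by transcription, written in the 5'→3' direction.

5′-GUCCUACACUAUCCGAAUCGCCGAAUGGGACGACCAGCUCCACAACUGAGAGCGUUCUC-3′

Reading the template 3'→5' as shown, RNA polymerase pairs each base (A→U, T→A, G↔C) to build mRNA 5'→3' directly.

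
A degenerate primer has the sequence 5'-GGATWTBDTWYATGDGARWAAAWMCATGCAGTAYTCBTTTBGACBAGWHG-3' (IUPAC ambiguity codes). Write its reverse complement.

5'-CDWCTVGTCVAAAVGARTACTGCATGKWTTTWYTCHCATRWAHVAWATCC-3'

Standard pairs A↔T, G↔C; ambiguity codes pair R↔Y, M↔K, W↔W, B↔V, D↔H. Complement (CCTAWAVHAWRTACHCTYWTTTWKGTACGTCATRAGVAAAVCTGVTCWDC), then reverse for 5'→3'.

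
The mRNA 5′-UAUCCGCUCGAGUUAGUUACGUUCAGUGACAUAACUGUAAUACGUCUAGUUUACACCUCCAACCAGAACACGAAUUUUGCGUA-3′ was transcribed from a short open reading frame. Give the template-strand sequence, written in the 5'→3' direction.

5′-TACGCAAAATTCGTGTTCTGGTTGGAGGTGTAAACTAGACGTATTACAGTTATGTCACTGAACGTAACTAACTCGAGCGGATA-3′

Replace U with T to get the coding DNA strand: TATCCGCTCGAGTTAGTTACGTTCAGTGACATAACTGTAATACGTCTAGTTTACACCTCCAACCAGAACACGAATTTTGCGTA. The template strand is its reverse complement (complement ATAGGCGAGCTCAATCAATGCAAGTCACTGTATTGACATTATGCAGATCAAATGTGGAGGTTGGTCTTGTGCTTAAAACGCAT, then reverse).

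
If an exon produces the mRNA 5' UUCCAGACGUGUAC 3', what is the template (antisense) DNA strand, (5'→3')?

5'-GTACACGTCTGGAA-3'

Replace U with T to get the coding DNA strand: TTCCAGACGTGTAC. The template strand is its reverse complement (complement AAGGTCTGCACATG, then reverse).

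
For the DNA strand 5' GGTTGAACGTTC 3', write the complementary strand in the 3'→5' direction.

Base-pairing A↔T, G↔C gives the complement. The complementary strand is antiparallel, so paired with a 5'→3' strand it runs 3'→5'.

3′-CCAACTTGCAAG-5′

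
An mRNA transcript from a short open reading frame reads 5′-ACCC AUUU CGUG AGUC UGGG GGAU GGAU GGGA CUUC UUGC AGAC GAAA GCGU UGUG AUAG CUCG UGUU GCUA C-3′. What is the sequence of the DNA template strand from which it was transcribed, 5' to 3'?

5'-GTAGCAACACGAGCTATCACAACGCTTTCGTCTGCAAGAAGTCCCATCCATCCCCCAGACTCACGAAATGGGT-3'

Replace U with T to get the coding DNA strand: ACCCATTTCGTGAGTCTGGGGGATGGATGGGACTTCTTGCAGACGAAAGCGTTGTGATAGCTCGTGTTGCTAC. The template strand is its reverse complement (complement TGGGTAAAGCACTCAGACCCCCTACCTACCCTGAAGAACGTCTGCTTTCGCAACACTATCGAGCACAACGATG, then reverse).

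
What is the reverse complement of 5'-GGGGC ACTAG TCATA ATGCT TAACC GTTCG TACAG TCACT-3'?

5'-AGTGACTGTACGAACGGTTAAGCATTATGACTAGTGCCCC-3'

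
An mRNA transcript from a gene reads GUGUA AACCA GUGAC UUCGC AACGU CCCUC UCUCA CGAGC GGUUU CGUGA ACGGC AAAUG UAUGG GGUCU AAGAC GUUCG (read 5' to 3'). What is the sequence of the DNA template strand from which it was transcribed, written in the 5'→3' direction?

Replace U with T to get the coding DNA strand: GTGTAAACCAGTGACTTCGCAACGTCCCTCTCTCACGAGCGGTTTCGTGAACGGCAAATGTATGGGGTCTAAGACGTTCG. The template strand is its reverse complement (complement CACATTTGGTCACTGAAGCGTTGCAGGGAGAGAGTGCTCGCCAAAGCACTTGCCGTTTACATACCCCAGATTCTGCAAGC, then reverse).

5'-CGAACGTCTTAGACCCCATACATTTGCCGTTCACGAAACCGCTCGTGAGAGAGGGACGTTGCGAAGTCACTGGTTTACAC-3'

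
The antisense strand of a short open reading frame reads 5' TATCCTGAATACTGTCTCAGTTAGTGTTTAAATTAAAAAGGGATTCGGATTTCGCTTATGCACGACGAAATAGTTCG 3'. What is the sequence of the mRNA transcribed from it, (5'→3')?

5'-CGAACUAUUUCGUCGUGCAUAAGCGAAAUCCGAAUCCCUUUUUAAUUUAAACACUAACUGAGACAGUAUUCAGGAUA-3'

RNA polymerase reads the template 3'→5' and synthesizes mRNA 5'→3' by base-pairing (A→U, T→A, G↔C). The complement of the template is ATAGGACTTATGACAGAGTCAATCACAAATTTAATTTTTCCCTAAGCCTAAAGCGAATACGTGCTGCTTTATCAAGC; antiparallel, so 5'→3' the coding strand is CGAACTATTTCGTCGTGCATAAGCGAAATCCGAATCCCTTTTTAATTTAAACACTAACTGAGACAGTATTCAGGATA. Replace T with U for the mRNA.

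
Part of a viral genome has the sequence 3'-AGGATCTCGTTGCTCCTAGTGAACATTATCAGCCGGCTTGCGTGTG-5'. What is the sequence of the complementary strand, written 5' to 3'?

The strand is given 3'→5', so its complement runs 5'→3' in the same left-to-right order: pair each base A↔T, G↔C.

5'-TCCTAGAGCAACGAGGATCACTTGTAATAGTCGGCCGAACGCACAC-3'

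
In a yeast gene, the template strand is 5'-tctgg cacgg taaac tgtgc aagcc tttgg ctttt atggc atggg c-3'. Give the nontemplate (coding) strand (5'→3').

5'-GCCCATGCCATAAAAGCCAAAGGCTTGCACAGTTTACCGTGCCAGA-3'

The coding strand is complementary and antiparallel to the template: take the complement (A↔T, G↔C) and reverse.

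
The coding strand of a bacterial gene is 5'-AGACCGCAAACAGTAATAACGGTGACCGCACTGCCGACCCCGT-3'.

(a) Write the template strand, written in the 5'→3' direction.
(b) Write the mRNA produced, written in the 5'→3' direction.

(a) 5'-ACGGGGTCGGCAGTGCGGTCACCGTTATTACTGTTTGCGGTCT-3'
(b) 5'-AGACCGCAAACAGUAAUAACGGUGACCGCACUGCCGACCCCGU-3'

(a) The template strand is the reverse complement of the coding strand: complement TCTGGCGTTTGTCATTATTGCCACTGGCGTGACGGCTGGGGCA, then reverse.
(b) mRNA matches the coding strand with T→U.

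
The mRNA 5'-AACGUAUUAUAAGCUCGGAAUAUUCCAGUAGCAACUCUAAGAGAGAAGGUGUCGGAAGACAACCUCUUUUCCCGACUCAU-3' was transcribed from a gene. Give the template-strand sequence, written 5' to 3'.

Replace U with T to get the coding DNA strand: AACGTATTATAAGCTCGGAATATTCCAGTAGCAACTCTAAGAGAGAAGGTGTCGGAAGACAACCTCTTTTCCCGACTCAT. The template strand is its reverse complement (complement TTGCATAATATTCGAGCCTTATAAGGTCATCGTTGAGATTCTCTCTTCCACAGCCTTCTGTTGGAGAAAAGGGCTGAGTA, then reverse).

5'-ATGAGTCGGGAAAAGAGGTTGTCTTCCGACACCTTCTCTCTTAGAGTTGCTACTGGAATATTCCGAGCTTATAATACGTT-3'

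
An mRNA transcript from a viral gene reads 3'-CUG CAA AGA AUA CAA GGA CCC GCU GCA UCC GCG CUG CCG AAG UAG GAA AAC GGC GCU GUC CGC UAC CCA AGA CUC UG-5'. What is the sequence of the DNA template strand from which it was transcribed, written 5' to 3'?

Written 5'→3' the mRNA is GUCUCAGAACCCAUCGCCUGUCGCGGCAAAAGGAUGAAGCCGUCGCGCCUACGUCGCCCAGGAACAUAAGAAACGUC, so the coding DNA strand is GTCTCAGAACCCATCGCCTGTCGCGGCAAAAGGATGAAGCCGTCGCGCCTACGTCGCCCAGGAACATAAGAAACGTC. The template is its reverse complement.

5'-GACGTTTCTTATGTTCCTGGGCGACGTAGGCGCGACGGCTTCATCCTTTTGCCGCGACAGGCGATGGGTTCTGAGAC-3'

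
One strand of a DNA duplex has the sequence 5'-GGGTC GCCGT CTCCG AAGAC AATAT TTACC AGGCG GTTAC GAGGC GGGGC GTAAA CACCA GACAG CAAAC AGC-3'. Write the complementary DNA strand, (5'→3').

Pairing A↔T and G↔C gives CCCAGCGGCAGAGGCTTCTGTTATAAATGGTCCGCCAATGCTCCGCCCCGCATTTGTGGTCTGTCGTTTGTCG, running 3'→5'. Reverse for the 5'→3' convention.

5'-GCTGTTTGCTGTCTGGTGTTTACGCCCCGCCTCGTAACCGCCTGGTAAATATTGTCTTCGGAGACGGCGACCC-3'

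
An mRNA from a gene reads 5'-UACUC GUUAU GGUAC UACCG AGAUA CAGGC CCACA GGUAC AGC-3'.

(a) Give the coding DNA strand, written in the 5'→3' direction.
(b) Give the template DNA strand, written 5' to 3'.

(a) The coding strand matches the mRNA with U→T.
(b) The template strand is the reverse complement of the coding strand.

(a) 5′-TACTCGTTATGGTACTACCGAGATACAGGCCCACAGGTACAGC-3′
(b) 5'-GCTGTACCTGTGGGCCTGTATCTCGGTAGTACCATAACGAGTA-3'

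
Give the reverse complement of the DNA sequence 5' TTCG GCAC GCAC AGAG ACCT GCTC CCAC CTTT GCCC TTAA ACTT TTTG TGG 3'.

Reading the sequence 3'→5' and pairing each base (A↔T, G↔C) gives the reverse complement directly.

5'-CCACAAAAAGTTTAAGGGCAAAGGTGGGAGCAGGTCTCTGTGCGTGCCGAA-3'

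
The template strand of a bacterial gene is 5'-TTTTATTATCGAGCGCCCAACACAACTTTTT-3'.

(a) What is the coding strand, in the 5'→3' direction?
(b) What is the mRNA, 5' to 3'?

(a) 5'-AAAAAGTTGTGTTGGGCGCTCGATAATAAAA-3'
(b) 5'-AAAAAGUUGUGUUGGGCGCUCGAUAAUAAAA-3'

(a) The coding strand is the reverse complement of the template: complement AAAATAATAGCTCGCGGGTTGTGTTGAAAAA, then reverse.
(b) mRNA has the coding-strand sequence with T→U.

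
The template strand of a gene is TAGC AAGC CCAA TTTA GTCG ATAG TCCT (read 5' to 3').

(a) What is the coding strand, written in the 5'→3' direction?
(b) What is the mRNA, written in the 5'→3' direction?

(a) 5′-AGGACTATCGACTAAATTGGGCTTGCTA-3′
(b) 5'-AGGACUAUCGACUAAAUUGGGCUUGCUA-3'

(a) The coding strand is the reverse complement of the template: complement ATCGTTCGGGTTAAATCAGCTATCAGGA, then reverse.
(b) mRNA has the coding-strand sequence with T→U.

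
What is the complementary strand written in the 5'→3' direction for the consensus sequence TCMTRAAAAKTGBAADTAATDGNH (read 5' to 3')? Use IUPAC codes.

5′-DNCHATTAHTTVCAMTTTTYAKGA-3′

Standard pairs A↔T, G↔C; ambiguity codes pair R↔Y, M↔K, B↔V, D↔H, N↔N. Complement (AGKAYTTTTMACVTTHATTAHCND), then reverse for 5'→3'.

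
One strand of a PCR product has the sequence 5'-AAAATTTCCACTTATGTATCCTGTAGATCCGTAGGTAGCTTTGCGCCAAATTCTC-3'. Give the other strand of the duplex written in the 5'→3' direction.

The complement of AAAATTTCCACTTATGTATCCTGTAGATCCGTAGGTAGCTTTGCGCCAAATTCTC is TTTTAAAGGTGAATACATAGGACATCTAGGCATCCATCGAAACGCGGTTTAAGAG (A↔T, G↔C). DNA strands are antiparallel, so the complementary strand runs 3'→5'; reversing gives the 5'→3' form.

5′-GAGAATTTGGCGCAAAGCTACCTACGGATCTACAGGATACATAAGTGGAAATTTT-3′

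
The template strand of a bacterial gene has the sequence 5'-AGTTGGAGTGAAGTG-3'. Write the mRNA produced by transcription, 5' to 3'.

RNA polymerase reads the template 3'→5' and synthesizes mRNA 5'→3' by base-pairing (A→U, T→A, G↔C). The complement of the template is TCAACCTCACTTCAC; antiparallel, so 5'→3' the coding strand is CACTTCACTCCAACT. Replace T with U for the mRNA.

5'-CACUUCACUCCAACU-3'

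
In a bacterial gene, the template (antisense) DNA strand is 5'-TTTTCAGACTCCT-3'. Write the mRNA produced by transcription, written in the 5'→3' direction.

5'-AGGAGUCUGAAAA-3'

RNA polymerase reads the template 3'→5' and synthesizes mRNA 5'→3' by base-pairing (A→U, T→A, G↔C). The complement of the template is AAAAGTCTGAGGA; antiparallel, so 5'→3' the coding strand is AGGAGTCTGAAAA. Replace T with U for the mRNA.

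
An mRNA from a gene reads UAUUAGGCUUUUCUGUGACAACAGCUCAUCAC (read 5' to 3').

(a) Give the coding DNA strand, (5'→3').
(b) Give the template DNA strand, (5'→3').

(a) 5'-TATTAGGCTTTTCTGTGACAACAGCTCATCAC-3'
(b) 5'-GTGATGAGCTGTTGTCACAGAAAAGCCTAATA-3'

(a) The coding strand matches the mRNA with U→T.
(b) The template strand is the reverse complement of the coding strand.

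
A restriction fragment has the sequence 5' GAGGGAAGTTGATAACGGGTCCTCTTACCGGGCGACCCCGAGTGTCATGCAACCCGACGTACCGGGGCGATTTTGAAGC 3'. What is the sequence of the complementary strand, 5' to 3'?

5'-GCTTCAAAATCGCCCCGGTACGTCGGGTTGCATGACACTCGGGGTCGCCCGGTAAGAGGACCCGTTATCAACTTCCCTC-3'

The complement of GAGGGAAGTTGATAACGGGTCCTCTTACCGGGCGACCCCGAGTGTCATGCAACCCGACGTACCGGGGCGATTTTGAAGC is CTCCCTTCAACTATTGCCCAGGAGAATGGCCCGCTGGGGCTCACAGTACGTTGGGCTGCATGGCCCCGCTAAAACTTCG (A↔T, G↔C). DNA strands are antiparallel, so the complementary strand runs 3'→5'; reversing gives the 5'→3' form.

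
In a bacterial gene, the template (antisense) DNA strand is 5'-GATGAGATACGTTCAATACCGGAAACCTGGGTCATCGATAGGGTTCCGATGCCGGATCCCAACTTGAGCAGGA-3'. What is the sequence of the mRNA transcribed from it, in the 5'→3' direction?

RNA polymerase reads the template 3'→5' and synthesizes mRNA 5'→3' by base-pairing (A→U, T→A, G↔C). The complement of the template is CTACTCTATGCAAGTTATGGCCTTTGGACCCAGTAGCTATCCCAAGGCTACGGCCTAGGGTTGAACTCGTCCT; antiparallel, so 5'→3' the coding strand is TCCTGCTCAAGTTGGGATCCGGCATCGGAACCCTATCGATGACCCAGGTTTCCGGTATTGAACGTATCTCATC. Replace T with U for the mRNA.

5'-UCCUGCUCAAGUUGGGAUCCGGCAUCGGAACCCUAUCGAUGACCCAGGUUUCCGGUAUUGAACGUAUCUCAUC-3'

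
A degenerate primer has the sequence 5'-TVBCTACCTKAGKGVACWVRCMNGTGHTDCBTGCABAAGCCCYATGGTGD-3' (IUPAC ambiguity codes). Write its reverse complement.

Standard pairs A↔T, G↔C; ambiguity codes pair R↔Y, M↔K, W↔W, B↔V, D↔H, N↔N. Complement (ABVGATGGAMTCMCBTGWBYGKNCACDAHGVACGTVTTCGGGRTACCACH), then reverse for 5'→3'.

5'-HCACCATRGGGCTTVTGCAVGHADCACNKGYBWGTBCMCTMAGGTAGVBA-3'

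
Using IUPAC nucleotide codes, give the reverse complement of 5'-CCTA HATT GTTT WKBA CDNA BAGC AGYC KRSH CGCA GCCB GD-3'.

5′-HCVGGCTGCGDSYMGRCTGCTVTNHGTVMWAAACAATDTAGG-3′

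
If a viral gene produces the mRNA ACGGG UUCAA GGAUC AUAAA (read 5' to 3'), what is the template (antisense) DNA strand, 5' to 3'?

5'-TTTATGATCCTTGAACCCGT-3'

Replace U with T to get the coding DNA strand: ACGGGTTCAAGGATCATAAA. The template strand is its reverse complement (complement TGCCCAAGTTCCTAGTATTT, then reverse).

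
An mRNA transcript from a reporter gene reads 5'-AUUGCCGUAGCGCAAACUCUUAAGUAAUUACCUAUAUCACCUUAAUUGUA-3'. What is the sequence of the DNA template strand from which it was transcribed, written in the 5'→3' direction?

5'-TACAATTAAGGTGATATAGGTAATTACTTAAGAGTTTGCGCTACGGCAAT-3'

Replace U with T to get the coding DNA strand: ATTGCCGTAGCGCAAACTCTTAAGTAATTACCTATATCACCTTAATTGTA. The template strand is its reverse complement (complement TAACGGCATCGCGTTTGAGAATTCATTAATGGATATAGTGGAATTAACAT, then reverse).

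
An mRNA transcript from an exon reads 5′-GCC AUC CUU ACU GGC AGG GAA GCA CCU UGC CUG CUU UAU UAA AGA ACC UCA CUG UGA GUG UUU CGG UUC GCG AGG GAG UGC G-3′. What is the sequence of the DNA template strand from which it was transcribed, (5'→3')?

Replace U with T to get the coding DNA strand: GCCATCCTTACTGGCAGGGAAGCACCTTGCCTGCTTTATTAAAGAACCTCACTGTGAGTGTTTCGGTTCGCGAGGGAGTGCG. The template strand is its reverse complement (complement CGGTAGGAATGACCGTCCCTTCGTGGAACGGACGAAATAATTTCTTGGAGTGACACTCACAAAGCCAAGCGCTCCCTCACGC, then reverse).

5'-CGCACTCCCTCGCGAACCGAAACACTCACAGTGAGGTTCTTTAATAAAGCAGGCAAGGTGCTTCCCTGCCAGTAAGGATGGC-3'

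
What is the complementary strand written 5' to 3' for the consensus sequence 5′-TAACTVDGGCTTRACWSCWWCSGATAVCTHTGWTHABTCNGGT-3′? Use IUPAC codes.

5'-ACCNGAVTDAWCADAGBTATCSGWWGSWGTYAAGCCHBAGTTA-3'

Standard pairs A↔T, G↔C; ambiguity codes pair R↔Y, W↔W, S↔S, B↔V, D↔H, N↔N. Complement (ATTGABHCCGAAYTGWSGWWGSCTATBGADACWADTVAGNCCA), then reverse for 5'→3'.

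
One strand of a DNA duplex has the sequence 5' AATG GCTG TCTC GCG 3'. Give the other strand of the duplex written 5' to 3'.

The complement of AATGGCTGTCTCGCG is TTACCGACAGAGCGC (A↔T, G↔C). DNA strands are antiparallel, so the complementary strand runs 3'→5'; reversing gives the 5'→3' form.

5'-CGCGAGACAGCCATT-3'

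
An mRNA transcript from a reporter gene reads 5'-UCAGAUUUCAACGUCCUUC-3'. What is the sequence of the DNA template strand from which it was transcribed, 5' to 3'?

Replace U with T to get the coding DNA strand: TCAGATTTCAACGTCCTTC. The template strand is its reverse complement (complement AGTCTAAAGTTGCAGGAAG, then reverse).

5'-GAAGGACGTTGAAATCTGA-3'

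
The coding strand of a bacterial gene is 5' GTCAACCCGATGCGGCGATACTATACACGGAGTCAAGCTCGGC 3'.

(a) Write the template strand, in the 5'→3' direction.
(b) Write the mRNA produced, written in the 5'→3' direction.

(a) The template strand is the reverse complement of the coding strand: complement CAGTTGGGCTACGCCGCTATGATATGTGCCTCAGTTCGAGCCG, then reverse.
(b) mRNA matches the coding strand with T→U.

(a) 5'-GCCGAGCTTGACTCCGTGTATAGTATCGCCGCATCGGGTTGAC-3'
(b) 5'-GUCAACCCGAUGCGGCGAUACUAUACACGGAGUCAAGCUCGGC-3'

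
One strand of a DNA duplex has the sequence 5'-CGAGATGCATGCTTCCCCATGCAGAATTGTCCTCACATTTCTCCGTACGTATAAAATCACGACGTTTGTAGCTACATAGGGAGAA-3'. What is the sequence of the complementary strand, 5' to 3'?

The complement of CGAGATGCATGCTTCCCCATGCAGAATTGTCCTCACATTTCTCCGTACGTATAAAATCACGACGTTTGTAGCTACATAGGGAGAA is GCTCTACGTACGAAGGGGTACGTCTTAACAGGAGTGTAAAGAGGCATGCATATTTTAGTGCTGCAAACATCGATGTATCCCTCTT (A↔T, G↔C). DNA strands are antiparallel, so the complementary strand runs 3'→5'; reversing gives the 5'→3' form.

5'-TTCTCCCTATGTAGCTACAAACGTCGTGATTTTATACGTACGGAGAAATGTGAGGACAATTCTGCATGGGGAAGCATGCATCTCG-3'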